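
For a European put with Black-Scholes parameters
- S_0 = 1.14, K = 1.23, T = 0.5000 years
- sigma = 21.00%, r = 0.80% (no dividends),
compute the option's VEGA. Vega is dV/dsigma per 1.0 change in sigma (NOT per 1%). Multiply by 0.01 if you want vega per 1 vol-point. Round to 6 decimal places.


Answer: Vega = 0.295599

Derivation:
d1 = -0.4105321020; d2 = -0.5590245261
phi(d1) = 0.3667016015; exp(-qT) = 1.0000000000; exp(-rT) = 0.9960079893
Vega = S * exp(-qT) * phi(d1) * sqrt(T) = 1.1400 * 1.0000000000 * 0.3667016015 * 0.7071067812 = 0.295599


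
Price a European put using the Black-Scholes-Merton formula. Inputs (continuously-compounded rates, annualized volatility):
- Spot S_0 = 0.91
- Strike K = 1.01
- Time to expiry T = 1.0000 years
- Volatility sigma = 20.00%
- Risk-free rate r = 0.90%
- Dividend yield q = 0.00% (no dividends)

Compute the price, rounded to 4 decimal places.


d1 = (ln(S/K) + (r - q + 0.5*sigma^2) * T) / (sigma * sqrt(T)) = -0.37630505
d2 = d1 - sigma * sqrt(T) = -0.57630505
exp(-rT) = 0.99104038; exp(-qT) = 1.00000000
P = K * exp(-rT) * N(-d2) - S_0 * exp(-qT) * N(-d1)
N(-d1) = 0.64665494; N(-d2) = 0.71779550
P = 1.0100 * 0.99104038 * 0.71779550 - 0.9100 * 1.00000000 * 0.64665494 = 0.1300

Answer: Price = 0.1300


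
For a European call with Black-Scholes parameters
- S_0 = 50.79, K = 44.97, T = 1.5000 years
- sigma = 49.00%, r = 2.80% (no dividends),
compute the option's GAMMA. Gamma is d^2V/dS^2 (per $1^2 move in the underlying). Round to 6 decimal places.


d1 = 0.5728454763; d2 = -0.0272795106
phi(d1) = 0.3385733553; exp(-qT) = 1.0000000000; exp(-rT) = 0.9588697806
Gamma = exp(-qT) * phi(d1) / (S * sigma * sqrt(T)) = 1.0000000000 * 0.3385733553 / (50.7900 * 0.4900 * 1.2247448714) = 0.011108

Answer: Gamma = 0.011108


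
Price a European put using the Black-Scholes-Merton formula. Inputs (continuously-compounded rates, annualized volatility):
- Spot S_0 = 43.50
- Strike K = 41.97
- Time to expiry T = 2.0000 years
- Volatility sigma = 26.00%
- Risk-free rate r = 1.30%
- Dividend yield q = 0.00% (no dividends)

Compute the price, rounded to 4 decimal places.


Answer: Price = 4.9372

Derivation:
d1 = (ln(S/K) + (r - q + 0.5*sigma^2) * T) / (sigma * sqrt(T)) = 0.35193754
d2 = d1 - sigma * sqrt(T) = -0.01575798
exp(-rT) = 0.97433509; exp(-qT) = 1.00000000
P = K * exp(-rT) * N(-d2) - S_0 * exp(-qT) * N(-d1)
N(-d1) = 0.36244255; N(-d2) = 0.50628626
P = 41.9700 * 0.97433509 * 0.50628626 - 43.5000 * 1.00000000 * 0.36244255 = 4.9372


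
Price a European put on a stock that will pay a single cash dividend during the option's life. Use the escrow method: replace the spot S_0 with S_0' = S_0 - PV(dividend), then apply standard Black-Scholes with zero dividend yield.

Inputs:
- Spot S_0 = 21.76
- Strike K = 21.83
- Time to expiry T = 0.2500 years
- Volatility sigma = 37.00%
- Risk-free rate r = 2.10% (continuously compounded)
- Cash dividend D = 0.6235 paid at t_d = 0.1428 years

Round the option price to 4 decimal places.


PV(D) = D * exp(-r * t_d) = 0.6235 * 0.99700569 = 0.62163305
S_0' = S_0 - PV(D) = 21.7600 - 0.62163305 = 21.13836695
d1 = (ln(S_0'/K) + (r + sigma^2/2)*T) / (sigma*sqrt(T)) = -0.05315104
d2 = d1 - sigma*sqrt(T) = -0.23815104
exp(-rT) = 0.99476376
N(-d1) = 0.52119422; N(-d2) = 0.59411803
P = K * exp(-rT) * N(-d2) - S_0' * N(-d1) = 21.8300 * 0.99476376 * 0.59411803 - 21.13836695 * 0.52119422 = 1.8845

Answer: Price = 1.8845


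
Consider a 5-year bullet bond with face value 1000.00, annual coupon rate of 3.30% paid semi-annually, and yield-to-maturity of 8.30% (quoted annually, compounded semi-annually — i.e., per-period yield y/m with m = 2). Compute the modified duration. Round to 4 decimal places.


Answer: Modified duration = 4.4148

Derivation:
Coupon per period c = face * coupon_rate / m = 16.500000
Periods per year m = 2; per-period yield y/m = 0.041500
Number of cashflows N = 10
Cashflows (t years, CF_t, discount factor 1/(1+y/m)^(m*t), PV):
  t = 0.5000: CF_t = 16.500000, DF = 0.960154, PV = 15.842535
  t = 1.0000: CF_t = 16.500000, DF = 0.921895, PV = 15.211267
  t = 1.5000: CF_t = 16.500000, DF = 0.885161, PV = 14.605153
  t = 2.0000: CF_t = 16.500000, DF = 0.849890, PV = 14.023191
  t = 2.5000: CF_t = 16.500000, DF = 0.816025, PV = 13.464418
  t = 3.0000: CF_t = 16.500000, DF = 0.783510, PV = 12.927909
  t = 3.5000: CF_t = 16.500000, DF = 0.752290, PV = 12.412779
  t = 4.0000: CF_t = 16.500000, DF = 0.722314, PV = 11.918175
  t = 4.5000: CF_t = 16.500000, DF = 0.693532, PV = 11.443279
  t = 5.0000: CF_t = 1016.500000, DF = 0.665897, PV = 676.884610
Price P = sum_t PV_t = 798.733316
First compute Macaulay numerator sum_t t * PV_t:
  t * PV_t at t = 0.5000: 7.921267
  t * PV_t at t = 1.0000: 15.211267
  t * PV_t at t = 1.5000: 21.907730
  t * PV_t at t = 2.0000: 28.046382
  t * PV_t at t = 2.5000: 33.661044
  t * PV_t at t = 3.0000: 38.783728
  t * PV_t at t = 3.5000: 43.444727
  t * PV_t at t = 4.0000: 47.672699
  t * PV_t at t = 4.5000: 51.494754
  t * PV_t at t = 5.0000: 3384.423052
Macaulay duration D = 3672.566651 / 798.733316 = 4.597989
Modified duration = D / (1 + y/m) = 4.597989 / (1 + 0.041500) = 4.414775


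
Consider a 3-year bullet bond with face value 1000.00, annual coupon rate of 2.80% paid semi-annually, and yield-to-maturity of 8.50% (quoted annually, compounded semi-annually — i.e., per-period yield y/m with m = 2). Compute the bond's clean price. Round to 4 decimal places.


Answer: Price = 851.8074

Derivation:
Coupon per period c = face * coupon_rate / m = 14.000000
Periods per year m = 2; per-period yield y/m = 0.042500
Number of cashflows N = 6
Cashflows (t years, CF_t, discount factor 1/(1+y/m)^(m*t), PV):
  t = 0.5000: CF_t = 14.000000, DF = 0.959233, PV = 13.429257
  t = 1.0000: CF_t = 14.000000, DF = 0.920127, PV = 12.881781
  t = 1.5000: CF_t = 14.000000, DF = 0.882616, PV = 12.356624
  t = 2.0000: CF_t = 14.000000, DF = 0.846634, PV = 11.852877
  t = 2.5000: CF_t = 14.000000, DF = 0.812119, PV = 11.369666
  t = 3.0000: CF_t = 1014.000000, DF = 0.779011, PV = 789.917205
Price P = sum_t PV_t = 851.807410


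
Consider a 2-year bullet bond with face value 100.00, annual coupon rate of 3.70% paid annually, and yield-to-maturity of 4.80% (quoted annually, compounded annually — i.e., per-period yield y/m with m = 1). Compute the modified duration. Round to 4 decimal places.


Answer: Modified duration = 1.8740

Derivation:
Coupon per period c = face * coupon_rate / m = 3.700000
Periods per year m = 1; per-period yield y/m = 0.048000
Number of cashflows N = 2
Cashflows (t years, CF_t, discount factor 1/(1+y/m)^(m*t), PV):
  t = 1.0000: CF_t = 3.700000, DF = 0.954198, PV = 3.530534
  t = 2.0000: CF_t = 103.700000, DF = 0.910495, PV = 94.418303
Price P = sum_t PV_t = 97.948837
First compute Macaulay numerator sum_t t * PV_t:
  t * PV_t at t = 1.0000: 3.530534
  t * PV_t at t = 2.0000: 188.836606
Macaulay duration D = 192.367141 / 97.948837 = 1.963955
Modified duration = D / (1 + y/m) = 1.963955 / (1 + 0.048000) = 1.874003


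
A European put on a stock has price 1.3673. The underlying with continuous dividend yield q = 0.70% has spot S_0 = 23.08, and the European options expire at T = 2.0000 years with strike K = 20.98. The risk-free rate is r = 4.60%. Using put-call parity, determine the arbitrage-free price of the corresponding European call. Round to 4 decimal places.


Answer: Call price = 4.9905

Derivation:
Put-call parity: C - P = S_0 * exp(-qT) - K * exp(-rT).
S_0 * exp(-qT) = 23.0800 * 0.98609754 = 22.75913132
K * exp(-rT) = 20.9800 * 0.91210515 = 19.13596604
C = P + S*exp(-qT) - K*exp(-rT)
C = 1.3673 + 22.75913132 - 19.13596604 = 4.9905


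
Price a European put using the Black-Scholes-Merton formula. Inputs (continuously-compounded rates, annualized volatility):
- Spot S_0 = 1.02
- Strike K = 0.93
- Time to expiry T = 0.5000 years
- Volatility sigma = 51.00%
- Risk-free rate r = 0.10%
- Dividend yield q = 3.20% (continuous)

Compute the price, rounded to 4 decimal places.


d1 = (ln(S/K) + (r - q + 0.5*sigma^2) * T) / (sigma * sqrt(T)) = 0.39347947
d2 = d1 - sigma * sqrt(T) = 0.03285501
exp(-rT) = 0.99950012; exp(-qT) = 0.98412732
P = K * exp(-rT) * N(-d2) - S_0 * exp(-qT) * N(-d1)
N(-d1) = 0.34698269; N(-d2) = 0.48689511
P = 0.9300 * 0.99950012 * 0.48689511 - 1.0200 * 0.98412732 * 0.34698269 = 0.1043

Answer: Price = 0.1043


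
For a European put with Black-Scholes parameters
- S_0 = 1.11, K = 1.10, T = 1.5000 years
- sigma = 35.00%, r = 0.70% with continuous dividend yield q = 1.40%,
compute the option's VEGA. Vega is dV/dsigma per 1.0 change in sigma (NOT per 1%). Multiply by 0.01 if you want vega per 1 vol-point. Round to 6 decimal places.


Answer: Vega = 0.519393

Derivation:
d1 = 0.2109473401; d2 = -0.2177133649
phi(d1) = 0.3901640749; exp(-qT) = 0.9792189646; exp(-rT) = 0.9895549326
Vega = S * exp(-qT) * phi(d1) * sqrt(T) = 1.1100 * 0.9792189646 * 0.3901640749 * 1.2247448714 = 0.519393


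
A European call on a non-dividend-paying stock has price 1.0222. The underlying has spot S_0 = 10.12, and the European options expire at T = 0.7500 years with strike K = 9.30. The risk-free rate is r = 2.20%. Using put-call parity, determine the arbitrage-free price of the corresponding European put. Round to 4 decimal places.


Put-call parity: C - P = S_0 * exp(-qT) - K * exp(-rT).
S_0 * exp(-qT) = 10.1200 * 1.00000000 = 10.12000000
K * exp(-rT) = 9.3000 * 0.98363538 = 9.14780903
P = C - S*exp(-qT) + K*exp(-rT)
P = 1.0222 - 10.12000000 + 9.14780903 = 0.0500

Answer: Put price = 0.0500


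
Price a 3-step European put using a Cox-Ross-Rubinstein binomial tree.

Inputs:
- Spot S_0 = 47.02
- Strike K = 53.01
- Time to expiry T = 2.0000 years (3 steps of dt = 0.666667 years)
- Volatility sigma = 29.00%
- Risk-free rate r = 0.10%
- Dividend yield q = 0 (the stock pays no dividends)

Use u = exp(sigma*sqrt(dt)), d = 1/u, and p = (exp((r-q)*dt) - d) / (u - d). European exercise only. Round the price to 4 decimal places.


dt = T/N = 0.666667
u = exp(sigma*sqrt(dt)) = 1.267167; d = 1/u = 0.789162
p = (exp((r-q)*dt) - d) / (u - d) = 0.442474
Discount per step: exp(-r*dt) = 0.999334
Stock lattice S(k, i) with i counting down-moves:
  k=0: S(0,0) = 47.0200
  k=1: S(1,0) = 59.5822; S(1,1) = 37.1064
  k=2: S(2,0) = 75.5006; S(2,1) = 47.0200; S(2,2) = 29.2829
  k=3: S(3,0) = 95.6719; S(3,1) = 59.5822; S(3,2) = 37.1064; S(3,3) = 23.1090
Terminal payoffs V(N, i) = max(K - S_T, 0):
  V(3,0) = 0.000000; V(3,1) = 0.000000; V(3,2) = 15.903616; V(3,3) = 29.901026
Backward induction: V(k, i) = exp(-r*dt) * [p * V(k+1, i) + (1-p) * V(k+1, i+1)].
  V(2,0) = exp(-r*dt) * [p*0.000000 + (1-p)*0.000000] = 0.000000
  V(2,1) = exp(-r*dt) * [p*0.000000 + (1-p)*15.903616] = 8.860767
  V(2,2) = exp(-r*dt) * [p*15.903616 + (1-p)*29.901026] = 23.691734
  V(1,0) = exp(-r*dt) * [p*0.000000 + (1-p)*8.860767] = 4.936814
  V(1,1) = exp(-r*dt) * [p*8.860767 + (1-p)*23.691734] = 17.117998
  V(0,0) = exp(-r*dt) * [p*4.936814 + (1-p)*17.117998] = 11.720323

Answer: Price = V(0,0) = 11.7203


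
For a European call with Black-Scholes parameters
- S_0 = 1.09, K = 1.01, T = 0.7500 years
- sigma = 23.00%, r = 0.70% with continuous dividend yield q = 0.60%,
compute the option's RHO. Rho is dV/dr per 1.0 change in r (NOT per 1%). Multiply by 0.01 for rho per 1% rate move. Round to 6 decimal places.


Answer: Rho = 0.461835

Derivation:
d1 = 0.4860529443; d2 = 0.2868671014
phi(d1) = 0.3544945647; exp(-qT) = 0.9955101098; exp(-rT) = 0.9947637572
N(d2) = 0.6128929593
Rho = K*T*exp(-rT)*N(d2) = 1.0100 * 0.7500 * 0.9947637572 * 0.6128929593 = 0.461835


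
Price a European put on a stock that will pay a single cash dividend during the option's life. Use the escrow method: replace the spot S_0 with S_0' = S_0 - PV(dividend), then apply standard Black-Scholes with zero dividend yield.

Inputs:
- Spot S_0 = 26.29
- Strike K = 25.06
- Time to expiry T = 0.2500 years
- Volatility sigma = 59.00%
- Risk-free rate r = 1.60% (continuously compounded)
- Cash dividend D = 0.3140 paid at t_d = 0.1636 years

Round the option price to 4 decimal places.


Answer: Price = 2.5052

Derivation:
PV(D) = D * exp(-r * t_d) = 0.3140 * 0.99738582 = 0.31317915
S_0' = S_0 - PV(D) = 26.2900 - 0.31317915 = 25.97682085
d1 = (ln(S_0'/K) + (r + sigma^2/2)*T) / (sigma*sqrt(T)) = 0.28286164
d2 = d1 - sigma*sqrt(T) = -0.01213836
exp(-rT) = 0.99600799
N(-d1) = 0.38864145; N(-d2) = 0.50484238
P = K * exp(-rT) * N(-d2) - S_0' * N(-d1) = 25.0600 * 0.99600799 * 0.50484238 - 25.97682085 * 0.38864145 = 2.5052


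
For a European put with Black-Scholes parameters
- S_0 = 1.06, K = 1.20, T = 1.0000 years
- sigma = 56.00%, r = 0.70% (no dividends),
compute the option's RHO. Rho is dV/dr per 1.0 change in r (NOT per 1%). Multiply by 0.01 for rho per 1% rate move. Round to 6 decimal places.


Answer: Rho = -0.819349

Derivation:
d1 = 0.0709774131; d2 = -0.4890225869
phi(d1) = 0.3979386506; exp(-qT) = 1.0000000000; exp(-rT) = 0.9930244429
N(-d2) = 0.6875871470
Rho = -K*T*exp(-rT)*N(-d2) = -1.2000 * 1.0000 * 0.9930244429 * 0.6875871470 = -0.819349


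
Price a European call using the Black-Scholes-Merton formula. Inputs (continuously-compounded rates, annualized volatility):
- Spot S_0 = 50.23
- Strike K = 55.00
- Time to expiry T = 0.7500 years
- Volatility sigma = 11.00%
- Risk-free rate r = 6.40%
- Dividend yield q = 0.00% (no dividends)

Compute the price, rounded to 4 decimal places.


d1 = (ln(S/K) + (r - q + 0.5*sigma^2) * T) / (sigma * sqrt(T)) = -0.40081994
d2 = d1 - sigma * sqrt(T) = -0.49608273
exp(-rT) = 0.95313379; exp(-qT) = 1.00000000
C = S_0 * exp(-qT) * N(d1) - K * exp(-rT) * N(d2)
N(d1) = 0.34427635; N(d2) = 0.30991802
C = 50.2300 * 1.00000000 * 0.34427635 - 55.0000 * 0.95313379 * 0.30991802 = 1.0464

Answer: Price = 1.0464


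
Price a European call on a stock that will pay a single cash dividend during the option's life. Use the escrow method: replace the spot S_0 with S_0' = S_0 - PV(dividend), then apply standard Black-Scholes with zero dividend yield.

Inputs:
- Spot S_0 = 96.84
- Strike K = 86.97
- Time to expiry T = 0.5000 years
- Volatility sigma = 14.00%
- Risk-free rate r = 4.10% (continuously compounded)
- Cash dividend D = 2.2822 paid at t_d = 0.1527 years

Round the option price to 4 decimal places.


PV(D) = D * exp(-r * t_d) = 2.2822 * 0.99375886 = 2.26795646
S_0' = S_0 - PV(D) = 96.8400 - 2.26795646 = 94.57204354
d1 = (ln(S_0'/K) + (r + sigma^2/2)*T) / (sigma*sqrt(T)) = 1.10307322
d2 = d1 - sigma*sqrt(T) = 1.00407827
exp(-rT) = 0.97970870
N(d1) = 0.86500232; N(d2) = 0.84232956
C = S_0' * N(d1) - K * exp(-rT) * N(d2) = 94.57204354 * 0.86500232 - 86.9700 * 0.97970870 * 0.84232956 = 10.0341

Answer: Price = 10.0341


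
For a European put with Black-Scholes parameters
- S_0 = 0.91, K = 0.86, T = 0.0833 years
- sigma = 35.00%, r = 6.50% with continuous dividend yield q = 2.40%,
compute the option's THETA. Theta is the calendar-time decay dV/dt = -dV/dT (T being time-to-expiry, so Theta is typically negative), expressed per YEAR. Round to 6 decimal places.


d1 = 0.6437552341; d2 = 0.5427391462
phi(d1) = 0.3242796773; exp(-qT) = 0.9980027971; exp(-rT) = 0.9946001320
Theta = -S*exp(-qT)*phi(d1)*sigma/(2*sqrt(T)) + r*K*exp(-rT)*N(-d2) - q*S*exp(-qT)*N(-d1)
N(-d1) = 0.2598670834; N(-d2) = 0.2936547087; sqrt(T) = 0.2886173938
Term 1 = -0.9100 * 0.9980027971 * 0.3242796773 * 0.3500 / (2 * 0.2886173938) = -0.1785699722
Term 2 = 0.0650 * 0.8600 * 0.9946001320 * 0.2936547087 = 0.0163266578
Term 3 = -0.0240 * 0.9100 * 0.9980027971 * 0.2598670834 = -0.0056641620
Theta = -0.1785699722 + (0.0163266578) + (-0.0056641620) = -0.167907

Answer: Theta = -0.167907


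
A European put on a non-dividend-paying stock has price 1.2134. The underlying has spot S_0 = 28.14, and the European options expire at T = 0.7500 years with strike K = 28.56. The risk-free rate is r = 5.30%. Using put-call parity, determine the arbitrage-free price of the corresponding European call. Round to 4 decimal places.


Put-call parity: C - P = S_0 * exp(-qT) - K * exp(-rT).
S_0 * exp(-qT) = 28.1400 * 1.00000000 = 28.14000000
K * exp(-rT) = 28.5600 * 0.96102967 = 27.44700728
C = P + S*exp(-qT) - K*exp(-rT)
C = 1.2134 + 28.14000000 - 27.44700728 = 1.9064

Answer: Call price = 1.9064


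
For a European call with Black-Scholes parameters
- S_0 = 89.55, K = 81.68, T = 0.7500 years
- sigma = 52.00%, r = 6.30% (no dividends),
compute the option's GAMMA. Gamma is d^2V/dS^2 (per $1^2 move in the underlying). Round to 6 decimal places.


Answer: Gamma = 0.008576

Derivation:
d1 = 0.5343553381; d2 = 0.0840221281
phi(d1) = 0.3458651406; exp(-qT) = 1.0000000000; exp(-rT) = 0.9538489056
Gamma = exp(-qT) * phi(d1) / (S * sigma * sqrt(T)) = 1.0000000000 * 0.3458651406 / (89.5500 * 0.5200 * 0.8660254038) = 0.008576


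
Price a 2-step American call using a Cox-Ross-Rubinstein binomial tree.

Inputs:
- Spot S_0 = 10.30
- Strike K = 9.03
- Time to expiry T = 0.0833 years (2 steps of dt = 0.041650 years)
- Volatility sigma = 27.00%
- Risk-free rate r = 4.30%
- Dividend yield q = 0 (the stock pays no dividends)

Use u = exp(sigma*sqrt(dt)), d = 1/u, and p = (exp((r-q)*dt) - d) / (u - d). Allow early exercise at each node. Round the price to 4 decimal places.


dt = T/N = 0.041650
u = exp(sigma*sqrt(dt)) = 1.056649; d = 1/u = 0.946388
p = (exp((r-q)*dt) - d) / (u - d) = 0.502485
Discount per step: exp(-r*dt) = 0.998211
Stock lattice S(k, i) with i counting down-moves:
  k=0: S(0,0) = 10.3000
  k=1: S(1,0) = 10.8835; S(1,1) = 9.7478
  k=2: S(2,0) = 11.5000; S(2,1) = 10.3000; S(2,2) = 9.2252
Terminal payoffs V(N, i) = max(S_T - K, 0):
  V(2,0) = 2.470021; V(2,1) = 1.270000; V(2,2) = 0.195200
Backward induction: V(k, i) = exp(-r*dt) * [p * V(k+1, i) + (1-p) * V(k+1, i+1)]; then take max(V_cont, immediate exercise) for American.
  V(1,0) = exp(-r*dt) * [p*2.470021 + (1-p)*1.270000] = 1.869642; exercise = 1.853484; V(1,0) = max -> 1.869642
  V(1,1) = exp(-r*dt) * [p*1.270000 + (1-p)*0.195200] = 0.733956; exercise = 0.717798; V(1,1) = max -> 0.733956
  V(0,0) = exp(-r*dt) * [p*1.869642 + (1-p)*0.733956] = 1.302287; exercise = 1.270000; V(0,0) = max -> 1.302287

Answer: Price = V(0,0) = 1.3023


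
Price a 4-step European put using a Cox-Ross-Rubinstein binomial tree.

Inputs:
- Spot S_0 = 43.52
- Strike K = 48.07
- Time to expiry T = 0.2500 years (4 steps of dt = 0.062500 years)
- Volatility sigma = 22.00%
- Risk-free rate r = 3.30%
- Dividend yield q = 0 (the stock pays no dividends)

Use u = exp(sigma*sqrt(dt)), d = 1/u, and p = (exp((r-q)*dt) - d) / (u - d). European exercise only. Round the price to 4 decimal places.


Answer: Price = V(0,0) = 4.6815

Derivation:
dt = T/N = 0.062500
u = exp(sigma*sqrt(dt)) = 1.056541; d = 1/u = 0.946485
p = (exp((r-q)*dt) - d) / (u - d) = 0.505013
Discount per step: exp(-r*dt) = 0.997940
Stock lattice S(k, i) with i counting down-moves:
  k=0: S(0,0) = 43.5200
  k=1: S(1,0) = 45.9806; S(1,1) = 41.1910
  k=2: S(2,0) = 48.5804; S(2,1) = 43.5200; S(2,2) = 38.9867
  k=3: S(3,0) = 51.3272; S(3,1) = 45.9806; S(3,2) = 41.1910; S(3,3) = 36.9003
  k=4: S(4,0) = 54.2293; S(4,1) = 48.5804; S(4,2) = 43.5200; S(4,3) = 38.9867; S(4,4) = 34.9256
Terminal payoffs V(N, i) = max(K - S_T, 0):
  V(4,0) = 0.000000; V(4,1) = 0.000000; V(4,2) = 4.550000; V(4,3) = 9.083298; V(4,4) = 13.144382
Backward induction: V(k, i) = exp(-r*dt) * [p * V(k+1, i) + (1-p) * V(k+1, i+1)].
  V(3,0) = exp(-r*dt) * [p*0.000000 + (1-p)*0.000000] = 0.000000
  V(3,1) = exp(-r*dt) * [p*0.000000 + (1-p)*4.550000] = 2.247549
  V(3,2) = exp(-r*dt) * [p*4.550000 + (1-p)*9.083298] = 6.779924
  V(3,3) = exp(-r*dt) * [p*9.083298 + (1-p)*13.144382] = 11.070624
  V(2,0) = exp(-r*dt) * [p*0.000000 + (1-p)*2.247549] = 1.110215
  V(2,1) = exp(-r*dt) * [p*2.247549 + (1-p)*6.779924] = 4.481761
  V(2,2) = exp(-r*dt) * [p*6.779924 + (1-p)*11.070624] = 8.885418
  V(1,0) = exp(-r*dt) * [p*1.110215 + (1-p)*4.481761] = 2.773359
  V(1,1) = exp(-r*dt) * [p*4.481761 + (1-p)*8.885418] = 6.647787
  V(0,0) = exp(-r*dt) * [p*2.773359 + (1-p)*6.647787] = 4.681484


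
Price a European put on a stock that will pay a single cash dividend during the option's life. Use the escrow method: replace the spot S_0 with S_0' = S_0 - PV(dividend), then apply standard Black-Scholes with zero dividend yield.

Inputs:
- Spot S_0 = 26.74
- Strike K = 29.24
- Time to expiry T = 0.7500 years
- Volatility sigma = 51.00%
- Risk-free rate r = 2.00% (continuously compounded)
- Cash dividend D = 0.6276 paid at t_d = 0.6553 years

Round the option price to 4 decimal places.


Answer: Price = 6.2572

Derivation:
PV(D) = D * exp(-r * t_d) = 0.6276 * 0.98697951 = 0.61942834
S_0' = S_0 - PV(D) = 26.7400 - 0.61942834 = 26.12057166
d1 = (ln(S_0'/K) + (r + sigma^2/2)*T) / (sigma*sqrt(T)) = -0.00062704
d2 = d1 - sigma*sqrt(T) = -0.44229999
exp(-rT) = 0.98511194
N(-d1) = 0.50025015; N(-d2) = 0.67086393
P = K * exp(-rT) * N(-d2) - S_0' * N(-d1) = 29.2400 * 0.98511194 * 0.67086393 - 26.12057166 * 0.50025015 = 6.2572


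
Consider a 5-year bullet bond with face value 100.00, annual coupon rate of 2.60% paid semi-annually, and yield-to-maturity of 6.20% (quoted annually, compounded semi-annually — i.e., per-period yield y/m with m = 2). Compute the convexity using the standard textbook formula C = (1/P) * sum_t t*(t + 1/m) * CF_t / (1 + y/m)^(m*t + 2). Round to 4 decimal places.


Answer: Convexity = 23.7581

Derivation:
Coupon per period c = face * coupon_rate / m = 1.300000
Periods per year m = 2; per-period yield y/m = 0.031000
Number of cashflows N = 10
Cashflows (t years, CF_t, discount factor 1/(1+y/m)^(m*t), PV):
  t = 0.5000: CF_t = 1.300000, DF = 0.969932, PV = 1.260912
  t = 1.0000: CF_t = 1.300000, DF = 0.940768, PV = 1.222999
  t = 1.5000: CF_t = 1.300000, DF = 0.912481, PV = 1.186226
  t = 2.0000: CF_t = 1.300000, DF = 0.885045, PV = 1.150558
  t = 2.5000: CF_t = 1.300000, DF = 0.858434, PV = 1.115964
  t = 3.0000: CF_t = 1.300000, DF = 0.832622, PV = 1.082409
  t = 3.5000: CF_t = 1.300000, DF = 0.807587, PV = 1.049863
  t = 4.0000: CF_t = 1.300000, DF = 0.783305, PV = 1.018296
  t = 4.5000: CF_t = 1.300000, DF = 0.759752, PV = 0.987678
  t = 5.0000: CF_t = 101.300000, DF = 0.736908, PV = 74.648793
Price P = sum_t PV_t = 84.723698
Convexity numerator sum_t t*(t + 1/m) * CF_t / (1+y/m)^(m*t + 2):
  t = 0.5000: term = 0.593113
  t = 1.0000: term = 1.725838
  t = 1.5000: term = 3.347891
  t = 2.0000: term = 5.412045
  t = 2.5000: term = 7.873974
  t = 3.0000: term = 10.692108
  t = 3.5000: term = 13.827492
  t = 4.0000: term = 17.243650
  t = 4.5000: term = 20.906462
  t = 5.0000: term = 1931.248484
Convexity = (1/P) * sum = 2012.871055 / 84.723698 = 23.758064


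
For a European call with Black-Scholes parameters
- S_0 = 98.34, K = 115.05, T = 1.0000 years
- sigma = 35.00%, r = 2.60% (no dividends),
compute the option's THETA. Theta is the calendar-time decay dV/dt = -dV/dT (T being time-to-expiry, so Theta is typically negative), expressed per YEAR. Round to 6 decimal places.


d1 = -0.1991027271; d2 = -0.5491027271
phi(d1) = 0.3911127172; exp(-qT) = 1.0000000000; exp(-rT) = 0.9743350896
Theta = -S*exp(-qT)*phi(d1)*sigma/(2*sqrt(T)) - r*K*exp(-rT)*N(d2) + q*S*exp(-qT)*N(d1)
N(d1) = 0.4210911940; N(d2) = 0.2914674769; sqrt(T) = 1.0000000000
Term 1 = -98.3400 * 1.0000000000 * 0.3911127172 * 0.3500 / (2 * 1.0000000000) = -6.7308543067
Term 2 = -0.0260 * 115.0500 * 0.9743350896 * 0.2914674769 = -0.8494902838
Term 3 = 0 (no dividend yield, q = 0)
Theta = -6.7308543067 + (-0.8494902838) + (0.0000000000) = -7.580345

Answer: Theta = -7.580345


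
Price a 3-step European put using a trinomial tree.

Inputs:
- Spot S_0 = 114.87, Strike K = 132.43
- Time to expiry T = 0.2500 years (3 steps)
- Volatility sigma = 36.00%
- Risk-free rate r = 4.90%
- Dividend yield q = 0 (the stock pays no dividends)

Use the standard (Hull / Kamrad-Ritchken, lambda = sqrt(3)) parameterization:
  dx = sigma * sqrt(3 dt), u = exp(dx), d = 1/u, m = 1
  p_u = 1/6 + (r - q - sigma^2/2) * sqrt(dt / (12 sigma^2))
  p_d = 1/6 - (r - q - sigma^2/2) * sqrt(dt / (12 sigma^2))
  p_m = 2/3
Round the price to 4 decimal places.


dt = T/N = 0.083333; dx = sigma*sqrt(3*dt) = 0.180000
u = exp(dx) = 1.197217; d = 1/u = 0.835270
p_u = 0.163009, p_m = 0.666667, p_d = 0.170324
Discount per step: exp(-r*dt) = 0.995925
Stock lattice S(k, j) with j the centered position index:
  k=0: S(0,+0) = 114.8700
  k=1: S(1,-1) = 95.9475; S(1,+0) = 114.8700; S(1,+1) = 137.5244
  k=2: S(2,-2) = 80.1421; S(2,-1) = 95.9475; S(2,+0) = 114.8700; S(2,+1) = 137.5244; S(2,+2) = 164.6465
  k=3: S(3,-3) = 66.9403; S(3,-2) = 80.1421; S(3,-1) = 95.9475; S(3,+0) = 114.8700; S(3,+1) = 137.5244; S(3,+2) = 164.6465; S(3,+3) = 197.1177
Terminal payoffs V(N, j) = max(K - S_T, 0):
  V(3,-3) = 65.489708; V(3,-2) = 52.287920; V(3,-1) = 36.482511; V(3,+0) = 17.560000; V(3,+1) = 0.000000; V(3,+2) = 0.000000; V(3,+3) = 0.000000
Backward induction: V(k, j) = exp(-r*dt) * [p_u * V(k+1, j+1) + p_m * V(k+1, j) + p_d * V(k+1, j-1)]
  V(2,-2) = exp(-r*dt) * [p_u*36.482511 + p_m*52.287920 + p_d*65.489708] = 51.748337
  V(2,-1) = exp(-r*dt) * [p_u*17.560000 + p_m*36.482511 + p_d*52.287920] = 35.942941
  V(2,+0) = exp(-r*dt) * [p_u*0.000000 + p_m*17.560000 + p_d*36.482511] = 17.847490
  V(2,+1) = exp(-r*dt) * [p_u*0.000000 + p_m*0.000000 + p_d*17.560000] = 2.978703
  V(2,+2) = exp(-r*dt) * [p_u*0.000000 + p_m*0.000000 + p_d*0.000000] = 0.000000
  V(1,-1) = exp(-r*dt) * [p_u*17.847490 + p_m*35.942941 + p_d*51.748337] = 35.539837
  V(1,+0) = exp(-r*dt) * [p_u*2.978703 + p_m*17.847490 + p_d*35.942941] = 18.430420
  V(1,+1) = exp(-r*dt) * [p_u*0.000000 + p_m*2.978703 + p_d*17.847490] = 5.005180
  V(0,+0) = exp(-r*dt) * [p_u*5.005180 + p_m*18.430420 + p_d*35.539837] = 19.078066

Answer: Price = V(0,0) = 19.0781


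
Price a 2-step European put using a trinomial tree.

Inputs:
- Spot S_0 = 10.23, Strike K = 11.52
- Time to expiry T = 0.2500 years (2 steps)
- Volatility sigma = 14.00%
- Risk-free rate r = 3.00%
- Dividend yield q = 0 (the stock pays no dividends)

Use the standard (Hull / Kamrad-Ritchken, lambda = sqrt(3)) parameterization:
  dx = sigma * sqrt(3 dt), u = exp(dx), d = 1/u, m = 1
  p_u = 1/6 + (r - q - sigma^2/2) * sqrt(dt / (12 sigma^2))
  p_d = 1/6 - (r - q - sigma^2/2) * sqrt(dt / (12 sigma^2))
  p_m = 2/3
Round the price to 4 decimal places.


dt = T/N = 0.125000; dx = sigma*sqrt(3*dt) = 0.085732
u = exp(dx) = 1.089514; d = 1/u = 0.917840
p_u = 0.181393, p_m = 0.666667, p_d = 0.151941
Discount per step: exp(-r*dt) = 0.996257
Stock lattice S(k, j) with j the centered position index:
  k=0: S(0,+0) = 10.2300
  k=1: S(1,-1) = 9.3895; S(1,+0) = 10.2300; S(1,+1) = 11.1457
  k=2: S(2,-2) = 8.6181; S(2,-1) = 9.3895; S(2,+0) = 10.2300; S(2,+1) = 11.1457; S(2,+2) = 12.1434
Terminal payoffs V(N, j) = max(K - S_T, 0):
  V(2,-2) = 2.901937; V(2,-1) = 2.130496; V(2,+0) = 1.290000; V(2,+1) = 0.374267; V(2,+2) = 0.000000
Backward induction: V(k, j) = exp(-r*dt) * [p_u * V(k+1, j+1) + p_m * V(k+1, j) + p_d * V(k+1, j-1)]
  V(1,-1) = exp(-r*dt) * [p_u*1.290000 + p_m*2.130496 + p_d*2.901937] = 2.087407
  V(1,+0) = exp(-r*dt) * [p_u*0.374267 + p_m*1.290000 + p_d*2.130496] = 1.246913
  V(1,+1) = exp(-r*dt) * [p_u*0.000000 + p_m*0.374267 + p_d*1.290000] = 0.443847
  V(0,+0) = exp(-r*dt) * [p_u*0.443847 + p_m*1.246913 + p_d*2.087407] = 1.224348

Answer: Price = V(0,0) = 1.2243


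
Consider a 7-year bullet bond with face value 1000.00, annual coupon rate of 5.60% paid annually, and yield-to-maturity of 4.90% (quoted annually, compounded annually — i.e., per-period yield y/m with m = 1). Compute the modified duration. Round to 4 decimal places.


Coupon per period c = face * coupon_rate / m = 56.000000
Periods per year m = 1; per-period yield y/m = 0.049000
Number of cashflows N = 7
Cashflows (t years, CF_t, discount factor 1/(1+y/m)^(m*t), PV):
  t = 1.0000: CF_t = 56.000000, DF = 0.953289, PV = 53.384175
  t = 2.0000: CF_t = 56.000000, DF = 0.908760, PV = 50.890539
  t = 3.0000: CF_t = 56.000000, DF = 0.866310, PV = 48.513383
  t = 4.0000: CF_t = 56.000000, DF = 0.825844, PV = 46.247267
  t = 5.0000: CF_t = 56.000000, DF = 0.787268, PV = 44.087004
  t = 6.0000: CF_t = 56.000000, DF = 0.750494, PV = 42.027649
  t = 7.0000: CF_t = 1056.000000, DF = 0.715437, PV = 755.501796
Price P = sum_t PV_t = 1040.651813
First compute Macaulay numerator sum_t t * PV_t:
  t * PV_t at t = 1.0000: 53.384175
  t * PV_t at t = 2.0000: 101.781078
  t * PV_t at t = 3.0000: 145.540150
  t * PV_t at t = 4.0000: 184.989069
  t * PV_t at t = 5.0000: 220.435020
  t * PV_t at t = 6.0000: 252.165895
  t * PV_t at t = 7.0000: 5288.512569
Macaulay duration D = 6246.807955 / 1040.651813 = 6.002784
Modified duration = D / (1 + y/m) = 6.002784 / (1 + 0.049000) = 5.722387

Answer: Modified duration = 5.7224


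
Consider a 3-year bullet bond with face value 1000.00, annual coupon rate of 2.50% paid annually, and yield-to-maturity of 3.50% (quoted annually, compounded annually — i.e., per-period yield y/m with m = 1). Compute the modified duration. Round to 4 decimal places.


Coupon per period c = face * coupon_rate / m = 25.000000
Periods per year m = 1; per-period yield y/m = 0.035000
Number of cashflows N = 3
Cashflows (t years, CF_t, discount factor 1/(1+y/m)^(m*t), PV):
  t = 1.0000: CF_t = 25.000000, DF = 0.966184, PV = 24.154589
  t = 2.0000: CF_t = 25.000000, DF = 0.933511, PV = 23.337768
  t = 3.0000: CF_t = 1025.000000, DF = 0.901943, PV = 924.491273
Price P = sum_t PV_t = 971.983630
First compute Macaulay numerator sum_t t * PV_t:
  t * PV_t at t = 1.0000: 24.154589
  t * PV_t at t = 2.0000: 46.675535
  t * PV_t at t = 3.0000: 2773.473820
Macaulay duration D = 2844.303944 / 971.983630 = 2.926288
Modified duration = D / (1 + y/m) = 2.926288 / (1 + 0.035000) = 2.827331

Answer: Modified duration = 2.8273


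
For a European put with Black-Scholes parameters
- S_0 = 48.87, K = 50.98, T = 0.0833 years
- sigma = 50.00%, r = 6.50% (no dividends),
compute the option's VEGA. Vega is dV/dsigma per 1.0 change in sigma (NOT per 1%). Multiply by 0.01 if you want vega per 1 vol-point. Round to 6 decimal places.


Answer: Vega = 5.533297

Derivation:
d1 = -0.1832369652; d2 = -0.3275456621
phi(d1) = 0.3923007845; exp(-qT) = 1.0000000000; exp(-rT) = 0.9946001320
Vega = S * exp(-qT) * phi(d1) * sqrt(T) = 48.8700 * 1.0000000000 * 0.3923007845 * 0.2886173938 = 5.533297


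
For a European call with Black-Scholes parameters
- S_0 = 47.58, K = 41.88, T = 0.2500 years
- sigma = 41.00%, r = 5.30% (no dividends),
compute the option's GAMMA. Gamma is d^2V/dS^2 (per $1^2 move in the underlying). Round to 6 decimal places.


d1 = 0.7895932628; d2 = 0.5845932628
phi(d1) = 0.2920975978; exp(-qT) = 1.0000000000; exp(-rT) = 0.9868373948
Gamma = exp(-qT) * phi(d1) / (S * sigma * sqrt(T)) = 1.0000000000 * 0.2920975978 / (47.5800 * 0.4100 * 0.5000000000) = 0.029947

Answer: Gamma = 0.029947


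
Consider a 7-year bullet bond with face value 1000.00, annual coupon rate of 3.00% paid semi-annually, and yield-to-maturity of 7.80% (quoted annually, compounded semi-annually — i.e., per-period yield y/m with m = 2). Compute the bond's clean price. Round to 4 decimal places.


Answer: Price = 744.8032

Derivation:
Coupon per period c = face * coupon_rate / m = 15.000000
Periods per year m = 2; per-period yield y/m = 0.039000
Number of cashflows N = 14
Cashflows (t years, CF_t, discount factor 1/(1+y/m)^(m*t), PV):
  t = 0.5000: CF_t = 15.000000, DF = 0.962464, PV = 14.436959
  t = 1.0000: CF_t = 15.000000, DF = 0.926337, PV = 13.895052
  t = 1.5000: CF_t = 15.000000, DF = 0.891566, PV = 13.373486
  t = 2.0000: CF_t = 15.000000, DF = 0.858100, PV = 12.871497
  t = 2.5000: CF_t = 15.000000, DF = 0.825890, PV = 12.388352
  t = 3.0000: CF_t = 15.000000, DF = 0.794889, PV = 11.923341
  t = 3.5000: CF_t = 15.000000, DF = 0.765052, PV = 11.475786
  t = 4.0000: CF_t = 15.000000, DF = 0.736335, PV = 11.045029
  t = 4.5000: CF_t = 15.000000, DF = 0.708696, PV = 10.630442
  t = 5.0000: CF_t = 15.000000, DF = 0.682094, PV = 10.231417
  t = 5.5000: CF_t = 15.000000, DF = 0.656491, PV = 9.847370
  t = 6.0000: CF_t = 15.000000, DF = 0.631849, PV = 9.477738
  t = 6.5000: CF_t = 15.000000, DF = 0.608132, PV = 9.121981
  t = 7.0000: CF_t = 1015.000000, DF = 0.585305, PV = 594.084712
Price P = sum_t PV_t = 744.803160


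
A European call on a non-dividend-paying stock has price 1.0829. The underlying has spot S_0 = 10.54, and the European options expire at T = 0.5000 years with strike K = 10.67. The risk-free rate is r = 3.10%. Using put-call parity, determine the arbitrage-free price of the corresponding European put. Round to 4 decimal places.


Answer: Put price = 1.0488

Derivation:
Put-call parity: C - P = S_0 * exp(-qT) - K * exp(-rT).
S_0 * exp(-qT) = 10.5400 * 1.00000000 = 10.54000000
K * exp(-rT) = 10.6700 * 0.98461951 = 10.50589014
P = C - S*exp(-qT) + K*exp(-rT)
P = 1.0829 - 10.54000000 + 10.50589014 = 1.0488


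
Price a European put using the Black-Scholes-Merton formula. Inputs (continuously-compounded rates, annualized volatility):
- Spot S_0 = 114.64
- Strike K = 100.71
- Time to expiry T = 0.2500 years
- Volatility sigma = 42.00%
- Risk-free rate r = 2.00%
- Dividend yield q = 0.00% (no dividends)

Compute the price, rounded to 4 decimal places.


Answer: Price = 3.5405

Derivation:
d1 = (ln(S/K) + (r - q + 0.5*sigma^2) * T) / (sigma * sqrt(T)) = 0.74572230
d2 = d1 - sigma * sqrt(T) = 0.53572230
exp(-rT) = 0.99501248; exp(-qT) = 1.00000000
P = K * exp(-rT) * N(-d2) - S_0 * exp(-qT) * N(-d1)
N(-d1) = 0.22791759; N(-d2) = 0.29607524
P = 100.7100 * 0.99501248 * 0.29607524 - 114.6400 * 1.00000000 * 0.22791759 = 3.5405


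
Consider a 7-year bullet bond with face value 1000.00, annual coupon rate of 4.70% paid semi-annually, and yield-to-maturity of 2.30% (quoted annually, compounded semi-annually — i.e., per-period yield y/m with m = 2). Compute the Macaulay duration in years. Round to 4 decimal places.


Coupon per period c = face * coupon_rate / m = 23.500000
Periods per year m = 2; per-period yield y/m = 0.011500
Number of cashflows N = 14
Cashflows (t years, CF_t, discount factor 1/(1+y/m)^(m*t), PV):
  t = 0.5000: CF_t = 23.500000, DF = 0.988631, PV = 23.232823
  t = 1.0000: CF_t = 23.500000, DF = 0.977391, PV = 22.968683
  t = 1.5000: CF_t = 23.500000, DF = 0.966279, PV = 22.707546
  t = 2.0000: CF_t = 23.500000, DF = 0.955293, PV = 22.449378
  t = 2.5000: CF_t = 23.500000, DF = 0.944432, PV = 22.194145
  t = 3.0000: CF_t = 23.500000, DF = 0.933694, PV = 21.941815
  t = 3.5000: CF_t = 23.500000, DF = 0.923079, PV = 21.692352
  t = 4.0000: CF_t = 23.500000, DF = 0.912584, PV = 21.445727
  t = 4.5000: CF_t = 23.500000, DF = 0.902209, PV = 21.201905
  t = 5.0000: CF_t = 23.500000, DF = 0.891951, PV = 20.960855
  t = 5.5000: CF_t = 23.500000, DF = 0.881810, PV = 20.722546
  t = 6.0000: CF_t = 23.500000, DF = 0.871785, PV = 20.486946
  t = 6.5000: CF_t = 23.500000, DF = 0.861873, PV = 20.254024
  t = 7.0000: CF_t = 1023.500000, DF = 0.852075, PV = 872.098275
Price P = sum_t PV_t = 1154.357019
Macaulay numerator sum_t t * PV_t:
  t * PV_t at t = 0.5000: 11.616411
  t * PV_t at t = 1.0000: 22.968683
  t * PV_t at t = 1.5000: 34.061319
  t * PV_t at t = 2.0000: 44.898756
  t * PV_t at t = 2.5000: 55.485363
  t * PV_t at t = 3.0000: 65.825444
  t * PV_t at t = 3.5000: 75.923234
  t * PV_t at t = 4.0000: 85.782906
  t * PV_t at t = 4.5000: 95.408571
  t * PV_t at t = 5.0000: 104.804274
  t * PV_t at t = 5.5000: 113.974001
  t * PV_t at t = 6.0000: 122.921674
  t * PV_t at t = 6.5000: 131.651159
  t * PV_t at t = 7.0000: 6104.687926
Macaulay duration D = (sum_t t * PV_t) / P = 7070.009721 / 1154.357019 = 6.124630

Answer: Macaulay duration = 6.1246 years


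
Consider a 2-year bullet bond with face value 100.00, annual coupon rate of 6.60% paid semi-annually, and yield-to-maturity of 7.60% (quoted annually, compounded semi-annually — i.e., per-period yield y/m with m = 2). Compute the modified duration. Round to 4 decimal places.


Answer: Modified duration = 1.8355

Derivation:
Coupon per period c = face * coupon_rate / m = 3.300000
Periods per year m = 2; per-period yield y/m = 0.038000
Number of cashflows N = 4
Cashflows (t years, CF_t, discount factor 1/(1+y/m)^(m*t), PV):
  t = 0.5000: CF_t = 3.300000, DF = 0.963391, PV = 3.179191
  t = 1.0000: CF_t = 3.300000, DF = 0.928122, PV = 3.062804
  t = 1.5000: CF_t = 3.300000, DF = 0.894145, PV = 2.950678
  t = 2.0000: CF_t = 103.300000, DF = 0.861411, PV = 88.983792
Price P = sum_t PV_t = 98.176465
First compute Macaulay numerator sum_t t * PV_t:
  t * PV_t at t = 0.5000: 1.589595
  t * PV_t at t = 1.0000: 3.062804
  t * PV_t at t = 1.5000: 4.426018
  t * PV_t at t = 2.0000: 177.967583
Macaulay duration D = 187.046001 / 98.176465 = 1.905202
Modified duration = D / (1 + y/m) = 1.905202 / (1 + 0.038000) = 1.835455


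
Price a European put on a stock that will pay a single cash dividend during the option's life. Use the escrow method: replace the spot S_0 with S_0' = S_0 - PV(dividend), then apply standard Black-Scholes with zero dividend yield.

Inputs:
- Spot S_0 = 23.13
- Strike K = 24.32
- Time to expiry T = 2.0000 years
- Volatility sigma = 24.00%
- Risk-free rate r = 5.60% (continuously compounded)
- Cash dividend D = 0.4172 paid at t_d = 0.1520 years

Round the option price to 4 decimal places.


Answer: Price = 2.5337

Derivation:
PV(D) = D * exp(-r * t_d) = 0.4172 * 0.99152412 = 0.41366386
S_0' = S_0 - PV(D) = 23.1300 - 0.41366386 = 22.71633614
d1 = (ln(S_0'/K) + (r + sigma^2/2)*T) / (sigma*sqrt(T)) = 0.29870919
d2 = d1 - sigma*sqrt(T) = -0.04070206
exp(-rT) = 0.89404426
N(-d1) = 0.38258097; N(-d2) = 0.51623329
P = K * exp(-rT) * N(-d2) - S_0' * N(-d1) = 24.3200 * 0.89404426 * 0.51623329 - 22.71633614 * 0.38258097 = 2.5337


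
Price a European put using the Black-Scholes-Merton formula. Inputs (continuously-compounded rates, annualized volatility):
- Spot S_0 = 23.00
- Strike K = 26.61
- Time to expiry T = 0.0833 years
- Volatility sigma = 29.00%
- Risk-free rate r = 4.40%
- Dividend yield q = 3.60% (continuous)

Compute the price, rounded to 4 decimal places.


d1 = (ln(S/K) + (r - q + 0.5*sigma^2) * T) / (sigma * sqrt(T)) = -1.69205880
d2 = d1 - sigma * sqrt(T) = -1.77575784
exp(-rT) = 0.99634151; exp(-qT) = 0.99700569
P = K * exp(-rT) * N(-d2) - S_0 * exp(-qT) * N(-d1)
N(-d1) = 0.95468262; N(-d2) = 0.96211358
P = 26.6100 * 0.99634151 * 0.96211358 - 23.0000 * 0.99700569 * 0.95468262 = 3.6162

Answer: Price = 3.6162


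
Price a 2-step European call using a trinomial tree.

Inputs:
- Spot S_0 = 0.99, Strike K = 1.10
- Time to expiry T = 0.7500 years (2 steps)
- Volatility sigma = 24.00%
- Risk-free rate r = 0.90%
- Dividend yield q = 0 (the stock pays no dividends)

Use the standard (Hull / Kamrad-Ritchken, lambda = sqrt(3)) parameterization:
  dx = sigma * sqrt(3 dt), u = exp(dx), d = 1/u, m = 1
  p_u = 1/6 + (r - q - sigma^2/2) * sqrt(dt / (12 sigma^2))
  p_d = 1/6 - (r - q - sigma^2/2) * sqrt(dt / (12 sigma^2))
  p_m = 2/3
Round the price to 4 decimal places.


dt = T/N = 0.375000; dx = sigma*sqrt(3*dt) = 0.254558
u = exp(dx) = 1.289892; d = 1/u = 0.775259
p_u = 0.152083, p_m = 0.666667, p_d = 0.181251
Discount per step: exp(-r*dt) = 0.996631
Stock lattice S(k, j) with j the centered position index:
  k=0: S(0,+0) = 0.9900
  k=1: S(1,-1) = 0.7675; S(1,+0) = 0.9900; S(1,+1) = 1.2770
  k=2: S(2,-2) = 0.5950; S(2,-1) = 0.7675; S(2,+0) = 0.9900; S(2,+1) = 1.2770; S(2,+2) = 1.6472
Terminal payoffs V(N, j) = max(S_T - K, 0):
  V(2,-2) = 0.000000; V(2,-1) = 0.000000; V(2,+0) = 0.000000; V(2,+1) = 0.176993; V(2,+2) = 0.547183
Backward induction: V(k, j) = exp(-r*dt) * [p_u * V(k+1, j+1) + p_m * V(k+1, j) + p_d * V(k+1, j-1)]
  V(1,-1) = exp(-r*dt) * [p_u*0.000000 + p_m*0.000000 + p_d*0.000000] = 0.000000
  V(1,+0) = exp(-r*dt) * [p_u*0.176993 + p_m*0.000000 + p_d*0.000000] = 0.026827
  V(1,+1) = exp(-r*dt) * [p_u*0.547183 + p_m*0.176993 + p_d*0.000000] = 0.200534
  V(0,+0) = exp(-r*dt) * [p_u*0.200534 + p_m*0.026827 + p_d*0.000000] = 0.048219

Answer: Price = V(0,0) = 0.0482


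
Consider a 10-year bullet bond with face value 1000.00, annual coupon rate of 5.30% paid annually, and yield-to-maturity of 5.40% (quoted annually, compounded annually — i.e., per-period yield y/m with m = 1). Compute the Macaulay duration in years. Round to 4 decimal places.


Answer: Macaulay duration = 8.0051 years

Derivation:
Coupon per period c = face * coupon_rate / m = 53.000000
Periods per year m = 1; per-period yield y/m = 0.054000
Number of cashflows N = 10
Cashflows (t years, CF_t, discount factor 1/(1+y/m)^(m*t), PV):
  t = 1.0000: CF_t = 53.000000, DF = 0.948767, PV = 50.284630
  t = 2.0000: CF_t = 53.000000, DF = 0.900158, PV = 47.708378
  t = 3.0000: CF_t = 53.000000, DF = 0.854040, PV = 45.264115
  t = 4.0000: CF_t = 53.000000, DF = 0.810285, PV = 42.945081
  t = 5.0000: CF_t = 53.000000, DF = 0.768771, PV = 40.744859
  t = 6.0000: CF_t = 53.000000, DF = 0.729384, PV = 38.657361
  t = 7.0000: CF_t = 53.000000, DF = 0.692015, PV = 36.676813
  t = 8.0000: CF_t = 53.000000, DF = 0.656561, PV = 34.797735
  t = 9.0000: CF_t = 53.000000, DF = 0.622923, PV = 33.014929
  t = 10.0000: CF_t = 1053.000000, DF = 0.591009, PV = 622.332186
Price P = sum_t PV_t = 992.426087
Macaulay numerator sum_t t * PV_t:
  t * PV_t at t = 1.0000: 50.284630
  t * PV_t at t = 2.0000: 95.416755
  t * PV_t at t = 3.0000: 135.792346
  t * PV_t at t = 4.0000: 171.780324
  t * PV_t at t = 5.0000: 203.724293
  t * PV_t at t = 6.0000: 231.944167
  t * PV_t at t = 7.0000: 256.737692
  t * PV_t at t = 8.0000: 278.381884
  t * PV_t at t = 9.0000: 297.134364
  t * PV_t at t = 10.0000: 6223.321858
Macaulay duration D = (sum_t t * PV_t) / P = 7944.518313 / 992.426087 = 8.005149
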